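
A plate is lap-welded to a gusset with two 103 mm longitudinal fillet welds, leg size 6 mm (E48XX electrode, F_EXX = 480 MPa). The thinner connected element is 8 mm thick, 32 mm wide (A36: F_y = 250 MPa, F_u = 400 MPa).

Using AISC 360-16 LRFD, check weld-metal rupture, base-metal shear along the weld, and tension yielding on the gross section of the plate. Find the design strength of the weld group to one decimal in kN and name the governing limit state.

57.6 kN (gross-section yield governs)

Weld metal: throat = 0.707×6 = 4.242 mm, L = 2×103 = 206 mm. φR_n = 0.75 × 0.6 × 480 × 4.242 × 206 = 188.8 kN.
Base metal shear (8 mm plate): yield φR_n = 1.0×0.6×250×8×206 = 247.2 kN; rupture φR_n = 0.75×0.6×400×8×206 = 296.6 kN; take 247.2 kN (yield).
Tension yield (gross): A_g = 32×8 = 256 mm². φR_n = 0.90 × 250 × 256 = 57.6 kN.
Governing: min(188.8, 247.2, 57.6) = 57.6 kN → gross-section yield.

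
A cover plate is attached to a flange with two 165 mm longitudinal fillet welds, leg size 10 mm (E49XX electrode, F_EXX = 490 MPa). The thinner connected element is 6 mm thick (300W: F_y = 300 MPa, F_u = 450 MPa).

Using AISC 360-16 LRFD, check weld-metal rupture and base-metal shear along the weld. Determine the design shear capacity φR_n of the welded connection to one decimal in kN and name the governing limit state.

Weld metal: throat = 0.707×10 = 7.07 mm, L = 2×165 = 330 mm. φR_n = 0.75 × 0.6 × 490 × 7.07 × 330 = 514.4 kN.
Base metal shear (6 mm plate): yield φR_n = 1.0×0.6×300×6×330 = 356.4 kN; rupture φR_n = 0.75×0.6×450×6×330 = 401.0 kN; take 356.4 kN (yield).
Governing: min(514.4, 356.4) = 356.4 kN → base-metal shear.

356.4 kN (base-metal shear governs)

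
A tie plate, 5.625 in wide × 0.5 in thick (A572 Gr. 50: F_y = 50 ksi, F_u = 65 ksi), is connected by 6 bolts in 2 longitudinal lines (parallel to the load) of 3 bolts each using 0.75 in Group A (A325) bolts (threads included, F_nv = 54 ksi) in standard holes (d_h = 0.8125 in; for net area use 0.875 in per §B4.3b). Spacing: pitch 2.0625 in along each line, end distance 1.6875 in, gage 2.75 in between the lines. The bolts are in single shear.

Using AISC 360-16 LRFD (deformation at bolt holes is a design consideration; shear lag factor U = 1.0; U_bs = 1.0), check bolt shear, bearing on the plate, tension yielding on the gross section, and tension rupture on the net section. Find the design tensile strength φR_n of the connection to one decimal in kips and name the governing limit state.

Bolt shear: A_b = π(0.75)²/4 = 0.44179 in². φR_n = 0.75 × 54 × 0.44179 × 6 × 1 = 107.4 kips.
Bearing (0.5 in plate, F_u = 65 ksi): end bolts L_c = 1.6875 − 0.8125/2 = 1.28125, R_n = min(1.2×1.28125×0.5×65, 2.4×0.75×0.5×65) = 49.969 kips/bolt; interior L_c = 2.0625 − 0.8125 = 1.25, R_n = 48.75 kips/bolt. φR_n = 0.75 × (2×49.969 + 4×48.75) = 221.2 kips.
Tension yield (gross): A_g = 5.625×0.5 = 2.8125 in². φR_n = 0.90 × 50 × 2.8125 = 126.6 kips.
Tension rupture (net): A_n = (5.625 − 2×0.875)×0.5 = 1.9375 in² (U = 1.0, A_e = A_n). φR_n = 0.75 × 65 × 1.9375 = 94.5 kips.
Governing: min(107.4, 221.2, 126.6, 94.5) = 94.5 kips → net-section rupture.

94.5 kips (net-section rupture governs)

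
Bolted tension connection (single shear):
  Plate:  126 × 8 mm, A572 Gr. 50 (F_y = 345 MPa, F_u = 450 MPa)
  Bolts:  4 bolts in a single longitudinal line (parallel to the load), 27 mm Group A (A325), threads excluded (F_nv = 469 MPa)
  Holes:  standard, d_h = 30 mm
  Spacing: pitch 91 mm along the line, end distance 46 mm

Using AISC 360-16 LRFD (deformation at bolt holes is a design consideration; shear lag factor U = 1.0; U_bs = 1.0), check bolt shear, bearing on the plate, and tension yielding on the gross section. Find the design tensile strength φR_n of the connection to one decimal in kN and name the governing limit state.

Bolt shear: A_b = π(27)²/4 = 572.56 mm². φR_n = 0.75 × 469 × 572.56 × 4 × 1 = 805.6 kN.
Bearing (8 mm plate, F_u = 450 MPa): end bolts L_c = 46 − 30/2 = 31, R_n = min(1.2×31×8×450, 2.4×27×8×450) = 133.92 kN/bolt; interior L_c = 91 − 30 = 61, R_n = 233.28 kN/bolt. φR_n = 0.75 × (1×133.92 + 3×233.28) = 625.3 kN.
Tension yield (gross): A_g = 126×8 = 1008 mm². φR_n = 0.90 × 345 × 1008 = 313.0 kN.
Governing: min(805.6, 625.3, 313.0) = 313.0 kN → gross-section yield.

313.0 kN (gross-section yield governs)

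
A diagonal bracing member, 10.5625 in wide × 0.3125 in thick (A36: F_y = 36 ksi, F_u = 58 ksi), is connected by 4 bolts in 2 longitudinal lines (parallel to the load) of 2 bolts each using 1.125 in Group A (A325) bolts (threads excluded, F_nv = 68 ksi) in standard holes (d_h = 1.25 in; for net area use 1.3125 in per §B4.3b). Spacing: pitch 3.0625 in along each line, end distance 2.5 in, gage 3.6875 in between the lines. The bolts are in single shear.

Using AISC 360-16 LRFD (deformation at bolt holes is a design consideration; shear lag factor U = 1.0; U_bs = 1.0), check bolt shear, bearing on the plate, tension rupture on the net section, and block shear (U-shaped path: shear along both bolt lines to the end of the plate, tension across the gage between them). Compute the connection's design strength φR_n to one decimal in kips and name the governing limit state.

88.6 kips (block shear governs)

Bolt shear: A_b = π(1.125)²/4 = 0.99402 in². φR_n = 0.75 × 68 × 0.99402 × 4 × 1 = 202.8 kips.
Bearing (0.3125 in plate, F_u = 58 ksi): end bolts L_c = 2.5 − 1.25/2 = 1.875, R_n = min(1.2×1.875×0.3125×58, 2.4×1.125×0.3125×58) = 40.781 kips/bolt; interior L_c = 3.0625 − 1.25 = 1.8125, R_n = 39.422 kips/bolt. φR_n = 0.75 × (2×40.781 + 2×39.422) = 120.3 kips.
Tension rupture (net): A_n = (10.5625 − 2×1.3125)×0.3125 = 2.4805 in² (U = 1.0, A_e = A_n). φR_n = 0.75 × 58 × 2.4805 = 107.9 kips.
Block shear: shear path 2×[2.5+1×3.0625] = 2×5.5625 in, A_gv = 3.4766, A_nv = 2×(5.5625 − 1.5×1.3125)×0.3125 = 2.2461 in²; tension across gage: (3.6875 − 1×1.3125)×0.3125 = 0.74219 in². R_n = min(0.6×58×2.2461, 0.6×36×3.4766) + 1.0×58×0.74219 = min(78.164, 75.095) + 43.047 = 118.14 kips. φR_n = 0.75 × 118.14 = 88.6 kips.
Governing: min(202.8, 120.3, 107.9, 88.6) = 88.6 kips → block shear.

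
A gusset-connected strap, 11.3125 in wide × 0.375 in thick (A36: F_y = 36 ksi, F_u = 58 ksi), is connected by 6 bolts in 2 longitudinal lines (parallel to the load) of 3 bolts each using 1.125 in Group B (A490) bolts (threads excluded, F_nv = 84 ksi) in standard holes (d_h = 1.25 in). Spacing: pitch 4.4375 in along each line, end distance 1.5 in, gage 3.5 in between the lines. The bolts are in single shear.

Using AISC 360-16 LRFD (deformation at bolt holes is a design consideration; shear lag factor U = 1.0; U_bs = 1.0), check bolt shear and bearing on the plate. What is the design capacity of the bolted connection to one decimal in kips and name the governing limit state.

210.4 kips (bearing governs)

Bolt shear: A_b = π(1.125)²/4 = 0.99402 in². φR_n = 0.75 × 84 × 0.99402 × 6 × 1 = 375.7 kips.
Bearing (0.375 in plate, F_u = 58 ksi): end bolts L_c = 1.5 − 1.25/2 = 0.875, R_n = min(1.2×0.875×0.375×58, 2.4×1.125×0.375×58) = 22.838 kips/bolt; interior L_c = 4.4375 − 1.25 = 3.1875, R_n = 58.725 kips/bolt. φR_n = 0.75 × (2×22.838 + 4×58.725) = 210.4 kips.
Governing: min(375.7, 210.4) = 210.4 kips → bearing.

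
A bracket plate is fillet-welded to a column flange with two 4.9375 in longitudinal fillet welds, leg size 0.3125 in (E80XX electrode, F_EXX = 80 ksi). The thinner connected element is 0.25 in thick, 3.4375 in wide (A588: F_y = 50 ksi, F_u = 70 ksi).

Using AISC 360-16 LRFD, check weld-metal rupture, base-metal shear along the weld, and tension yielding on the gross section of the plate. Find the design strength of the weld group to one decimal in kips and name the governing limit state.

38.7 kips (gross-section yield governs)

Weld metal: throat = 0.707×0.3125 = 0.22094 in, L = 2×4.9375 = 9.875 in. φR_n = 0.75 × 0.6 × 80 × 0.22094 × 9.875 = 78.5 kips.
Base metal shear (0.25 in plate): yield φR_n = 1.0×0.6×50×0.25×9.875 = 74.1 kips; rupture φR_n = 0.75×0.6×70×0.25×9.875 = 77.8 kips; take 74.1 kips (yield).
Tension yield (gross): A_g = 3.4375×0.25 = 0.85938 in². φR_n = 0.90 × 50 × 0.85938 = 38.7 kips.
Governing: min(78.5, 74.1, 38.7) = 38.7 kips → gross-section yield.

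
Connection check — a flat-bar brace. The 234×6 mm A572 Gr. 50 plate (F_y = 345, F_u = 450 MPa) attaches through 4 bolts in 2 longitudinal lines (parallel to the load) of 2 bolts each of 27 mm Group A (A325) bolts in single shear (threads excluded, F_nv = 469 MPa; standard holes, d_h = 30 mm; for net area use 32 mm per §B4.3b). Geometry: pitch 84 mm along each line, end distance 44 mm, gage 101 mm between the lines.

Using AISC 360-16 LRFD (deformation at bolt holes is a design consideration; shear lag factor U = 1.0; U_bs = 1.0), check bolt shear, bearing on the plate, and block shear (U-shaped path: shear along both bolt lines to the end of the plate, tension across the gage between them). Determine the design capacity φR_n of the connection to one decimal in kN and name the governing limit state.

Bolt shear: A_b = π(27)²/4 = 572.56 mm². φR_n = 0.75 × 469 × 572.56 × 4 × 1 = 805.6 kN.
Bearing (6 mm plate, F_u = 450 MPa): end bolts L_c = 44 − 30/2 = 29, R_n = min(1.2×29×6×450, 2.4×27×6×450) = 93.96 kN/bolt; interior L_c = 84 − 30 = 54, R_n = 174.96 kN/bolt. φR_n = 0.75 × (2×93.96 + 2×174.96) = 403.4 kN.
Block shear: shear path 2×[44+1×84] = 2×128 mm, A_gv = 1536, A_nv = 2×(128 − 1.5×32)×6 = 960 mm²; tension across gage: (101 − 1×32)×6 = 414 mm². R_n = min(0.6×450×960, 0.6×345×1536) + 1.0×450×414 = min(259.2, 317.95) + 186.3 = 445.5 kN. φR_n = 0.75 × 445.5 = 334.1 kN.
Governing: min(805.6, 403.4, 334.1) = 334.1 kN → block shear.

334.1 kN (block shear governs)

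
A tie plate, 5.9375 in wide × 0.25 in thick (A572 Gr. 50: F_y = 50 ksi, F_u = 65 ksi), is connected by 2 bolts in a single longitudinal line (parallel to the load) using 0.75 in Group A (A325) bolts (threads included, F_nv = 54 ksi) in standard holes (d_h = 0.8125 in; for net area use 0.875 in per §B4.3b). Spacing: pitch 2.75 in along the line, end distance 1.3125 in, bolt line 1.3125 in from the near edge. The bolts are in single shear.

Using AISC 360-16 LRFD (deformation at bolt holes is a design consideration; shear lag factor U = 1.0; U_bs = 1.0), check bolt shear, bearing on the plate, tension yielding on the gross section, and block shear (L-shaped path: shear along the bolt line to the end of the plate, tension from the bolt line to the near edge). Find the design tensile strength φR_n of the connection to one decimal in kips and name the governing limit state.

30.8 kips (block shear governs)

Bolt shear: A_b = π(0.75)²/4 = 0.44179 in². φR_n = 0.75 × 54 × 0.44179 × 2 × 1 = 35.8 kips.
Bearing (0.25 in plate, F_u = 65 ksi): end bolts L_c = 1.3125 − 0.8125/2 = 0.90625, R_n = min(1.2×0.90625×0.25×65, 2.4×0.75×0.25×65) = 17.672 kips/bolt; interior L_c = 2.75 − 0.8125 = 1.9375, R_n = 29.25 kips/bolt. φR_n = 0.75 × (1×17.672 + 1×29.25) = 35.2 kips.
Tension yield (gross): A_g = 5.9375×0.25 = 1.4844 in². φR_n = 0.90 × 50 × 1.4844 = 66.8 kips.
Block shear: shear path 1×[1.3125+1×2.75] = 1×4.0625 in, A_gv = 1.0156, A_nv = 1×(4.0625 − 1.5×0.875)×0.25 = 0.6875 in²; tension to near edge: (1.3125 − 0.5×0.875)×0.25 = 0.21875 in². R_n = min(0.6×65×0.6875, 0.6×50×1.0156) + 1.0×65×0.21875 = min(26.813, 30.468) + 14.219 = 41.032 kips. φR_n = 0.75 × 41.032 = 30.8 kips.
Governing: min(35.8, 35.2, 66.8, 30.8) = 30.8 kips → block shear.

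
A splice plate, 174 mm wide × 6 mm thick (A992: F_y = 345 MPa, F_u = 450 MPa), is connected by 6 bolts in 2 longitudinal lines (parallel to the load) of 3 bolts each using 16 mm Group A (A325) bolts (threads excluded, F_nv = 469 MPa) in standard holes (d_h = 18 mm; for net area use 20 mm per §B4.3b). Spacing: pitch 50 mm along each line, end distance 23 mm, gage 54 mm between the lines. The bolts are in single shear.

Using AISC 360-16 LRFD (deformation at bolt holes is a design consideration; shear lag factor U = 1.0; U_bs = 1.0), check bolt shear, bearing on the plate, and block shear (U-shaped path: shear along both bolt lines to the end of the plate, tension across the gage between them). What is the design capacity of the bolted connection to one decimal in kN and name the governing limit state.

246.2 kN (block shear governs)

Bolt shear: A_b = π(16)²/4 = 201.06 mm². φR_n = 0.75 × 469 × 201.06 × 6 × 1 = 424.3 kN.
Bearing (6 mm plate, F_u = 450 MPa): end bolts L_c = 23 − 18/2 = 14, R_n = min(1.2×14×6×450, 2.4×16×6×450) = 45.36 kN/bolt; interior L_c = 50 − 18 = 32, R_n = 103.68 kN/bolt. φR_n = 0.75 × (2×45.36 + 4×103.68) = 379.1 kN.
Block shear: shear path 2×[23+2×50] = 2×123 mm, A_gv = 1476, A_nv = 2×(123 − 2.5×20)×6 = 876 mm²; tension across gage: (54 − 1×20)×6 = 204 mm². R_n = min(0.6×450×876, 0.6×345×1476) + 1.0×450×204 = min(236.52, 305.53) + 91.8 = 328.32 kN. φR_n = 0.75 × 328.32 = 246.2 kN.
Governing: min(424.3, 379.1, 246.2) = 246.2 kN → block shear.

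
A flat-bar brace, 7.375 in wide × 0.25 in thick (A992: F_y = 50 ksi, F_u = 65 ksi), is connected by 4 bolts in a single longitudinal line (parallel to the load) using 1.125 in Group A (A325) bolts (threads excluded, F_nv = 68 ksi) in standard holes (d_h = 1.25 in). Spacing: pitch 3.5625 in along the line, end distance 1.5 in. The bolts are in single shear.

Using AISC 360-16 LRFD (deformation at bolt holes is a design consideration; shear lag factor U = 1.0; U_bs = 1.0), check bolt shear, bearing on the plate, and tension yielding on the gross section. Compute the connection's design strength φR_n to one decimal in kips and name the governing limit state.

Bolt shear: A_b = π(1.125)²/4 = 0.99402 in². φR_n = 0.75 × 68 × 0.99402 × 4 × 1 = 202.8 kips.
Bearing (0.25 in plate, F_u = 65 ksi): end bolts L_c = 1.5 − 1.25/2 = 0.875, R_n = min(1.2×0.875×0.25×65, 2.4×1.125×0.25×65) = 17.063 kips/bolt; interior L_c = 3.5625 − 1.25 = 2.3125, R_n = 43.875 kips/bolt. φR_n = 0.75 × (1×17.063 + 3×43.875) = 111.5 kips.
Tension yield (gross): A_g = 7.375×0.25 = 1.8438 in². φR_n = 0.90 × 50 × 1.8438 = 83.0 kips.
Governing: min(202.8, 111.5, 83.0) = 83.0 kips → gross-section yield.

83.0 kips (gross-section yield governs)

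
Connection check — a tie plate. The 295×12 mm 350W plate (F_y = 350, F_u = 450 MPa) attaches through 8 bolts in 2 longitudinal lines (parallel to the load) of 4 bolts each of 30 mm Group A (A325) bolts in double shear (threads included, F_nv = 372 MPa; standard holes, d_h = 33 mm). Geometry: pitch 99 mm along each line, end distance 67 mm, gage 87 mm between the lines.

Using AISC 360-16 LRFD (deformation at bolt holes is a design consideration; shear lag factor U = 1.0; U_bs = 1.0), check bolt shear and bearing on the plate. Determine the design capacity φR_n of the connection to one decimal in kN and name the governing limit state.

Bolt shear: A_b = π(30)²/4 = 706.86 mm². φR_n = 0.75 × 372 × 706.86 × 8 × 2 = 3155.4 kN.
Bearing (12 mm plate, F_u = 450 MPa): end bolts L_c = 67 − 33/2 = 50.5, R_n = min(1.2×50.5×12×450, 2.4×30×12×450) = 327.24 kN/bolt; interior L_c = 99 − 33 = 66, R_n = 388.8 kN/bolt. φR_n = 0.75 × (2×327.24 + 6×388.8) = 2240.5 kN.
Governing: min(3155.4, 2240.5) = 2240.5 kN → bearing.

2240.5 kN (bearing governs)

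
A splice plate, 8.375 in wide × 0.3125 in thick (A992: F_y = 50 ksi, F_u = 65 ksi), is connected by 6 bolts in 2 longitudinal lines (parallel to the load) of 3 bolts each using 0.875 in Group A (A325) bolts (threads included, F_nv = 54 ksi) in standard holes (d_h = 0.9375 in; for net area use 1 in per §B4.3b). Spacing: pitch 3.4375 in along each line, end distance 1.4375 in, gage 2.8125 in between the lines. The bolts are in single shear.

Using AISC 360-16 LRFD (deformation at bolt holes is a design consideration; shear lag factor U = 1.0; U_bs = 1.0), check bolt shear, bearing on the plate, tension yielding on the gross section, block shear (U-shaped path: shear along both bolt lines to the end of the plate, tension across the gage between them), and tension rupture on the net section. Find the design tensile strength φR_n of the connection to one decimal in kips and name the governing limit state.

97.1 kips (net-section rupture governs)

Bolt shear: A_b = π(0.875)²/4 = 0.60132 in². φR_n = 0.75 × 54 × 0.60132 × 6 × 1 = 146.1 kips.
Bearing (0.3125 in plate, F_u = 65 ksi): end bolts L_c = 1.4375 − 0.9375/2 = 0.96875, R_n = min(1.2×0.96875×0.3125×65, 2.4×0.875×0.3125×65) = 23.613 kips/bolt; interior L_c = 3.4375 − 0.9375 = 2.5, R_n = 42.656 kips/bolt. φR_n = 0.75 × (2×23.613 + 4×42.656) = 163.4 kips.
Tension yield (gross): A_g = 8.375×0.3125 = 2.6172 in². φR_n = 0.90 × 50 × 2.6172 = 117.8 kips.
Block shear: shear path 2×[1.4375+2×3.4375] = 2×8.3125 in, A_gv = 5.1953, A_nv = 2×(8.3125 − 2.5×1)×0.3125 = 3.6328 in²; tension across gage: (2.8125 − 1×1)×0.3125 = 0.56641 in². R_n = min(0.6×65×3.6328, 0.6×50×5.1953) + 1.0×65×0.56641 = min(141.68, 155.86) + 36.817 = 178.5 kips. φR_n = 0.75 × 178.5 = 133.9 kips.
Tension rupture (net): A_n = (8.375 − 2×1)×0.3125 = 1.9922 in² (U = 1.0, A_e = A_n). φR_n = 0.75 × 65 × 1.9922 = 97.1 kips.
Governing: min(146.1, 163.4, 117.8, 133.9, 97.1) = 97.1 kips → net-section rupture.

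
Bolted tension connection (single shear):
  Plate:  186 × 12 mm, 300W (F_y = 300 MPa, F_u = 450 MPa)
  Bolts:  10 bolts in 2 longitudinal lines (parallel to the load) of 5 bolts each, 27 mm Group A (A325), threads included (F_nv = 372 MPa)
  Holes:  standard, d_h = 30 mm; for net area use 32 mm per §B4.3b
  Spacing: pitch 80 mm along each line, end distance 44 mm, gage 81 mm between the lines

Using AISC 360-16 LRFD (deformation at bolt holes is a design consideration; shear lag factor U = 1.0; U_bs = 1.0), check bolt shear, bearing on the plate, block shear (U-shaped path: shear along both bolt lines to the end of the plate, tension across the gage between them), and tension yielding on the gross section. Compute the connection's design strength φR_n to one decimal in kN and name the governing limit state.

Bolt shear: A_b = π(27)²/4 = 572.56 mm². φR_n = 0.75 × 372 × 572.56 × 10 × 1 = 1597.4 kN.
Bearing (12 mm plate, F_u = 450 MPa): end bolts L_c = 44 − 30/2 = 29, R_n = min(1.2×29×12×450, 2.4×27×12×450) = 187.92 kN/bolt; interior L_c = 80 − 30 = 50, R_n = 324 kN/bolt. φR_n = 0.75 × (2×187.92 + 8×324) = 2225.9 kN.
Block shear: shear path 2×[44+4×80] = 2×364 mm, A_gv = 8736, A_nv = 2×(364 − 4.5×32)×12 = 5280 mm²; tension across gage: (81 − 1×32)×12 = 588 mm². R_n = min(0.6×450×5280, 0.6×300×8736) + 1.0×450×588 = min(1425.6, 1572.5) + 264.6 = 1690.2 kN. φR_n = 0.75 × 1690.2 = 1267.7 kN.
Tension yield (gross): A_g = 186×12 = 2232 mm². φR_n = 0.90 × 300 × 2232 = 602.6 kN.
Governing: min(1597.4, 2225.9, 1267.7, 602.6) = 602.6 kN → gross-section yield.

602.6 kN (gross-section yield governs)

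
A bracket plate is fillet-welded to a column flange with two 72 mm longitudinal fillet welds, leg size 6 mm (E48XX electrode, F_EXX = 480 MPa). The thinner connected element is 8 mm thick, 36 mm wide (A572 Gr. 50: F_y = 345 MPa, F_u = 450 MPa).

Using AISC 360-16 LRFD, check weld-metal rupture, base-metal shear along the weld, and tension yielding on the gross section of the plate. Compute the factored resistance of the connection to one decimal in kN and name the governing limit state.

Weld metal: throat = 0.707×6 = 4.242 mm, L = 2×72 = 144 mm. φR_n = 0.75 × 0.6 × 480 × 4.242 × 144 = 131.9 kN.
Base metal shear (8 mm plate): yield φR_n = 1.0×0.6×345×8×144 = 238.5 kN; rupture φR_n = 0.75×0.6×450×8×144 = 233.3 kN; take 233.3 kN (rupture).
Tension yield (gross): A_g = 36×8 = 288 mm². φR_n = 0.90 × 345 × 288 = 89.4 kN.
Governing: min(131.9, 233.3, 89.4) = 89.4 kN → gross-section yield.

89.4 kN (gross-section yield governs)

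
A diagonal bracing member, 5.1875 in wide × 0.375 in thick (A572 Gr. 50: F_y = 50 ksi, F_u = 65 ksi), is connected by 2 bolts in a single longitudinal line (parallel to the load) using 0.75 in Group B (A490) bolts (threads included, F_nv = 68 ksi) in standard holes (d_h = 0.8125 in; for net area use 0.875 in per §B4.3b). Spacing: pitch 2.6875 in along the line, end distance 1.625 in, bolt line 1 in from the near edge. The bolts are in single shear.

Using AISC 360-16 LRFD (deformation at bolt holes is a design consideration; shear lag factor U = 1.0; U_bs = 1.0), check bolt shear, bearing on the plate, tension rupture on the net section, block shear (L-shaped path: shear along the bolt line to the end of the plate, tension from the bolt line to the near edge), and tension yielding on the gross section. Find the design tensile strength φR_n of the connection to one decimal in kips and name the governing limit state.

43.2 kips (block shear governs)

Bolt shear: A_b = π(0.75)²/4 = 0.44179 in². φR_n = 0.75 × 68 × 0.44179 × 2 × 1 = 45.1 kips.
Bearing (0.375 in plate, F_u = 65 ksi): end bolts L_c = 1.625 − 0.8125/2 = 1.21875, R_n = min(1.2×1.21875×0.375×65, 2.4×0.75×0.375×65) = 35.648 kips/bolt; interior L_c = 2.6875 − 0.8125 = 1.875, R_n = 43.875 kips/bolt. φR_n = 0.75 × (1×35.648 + 1×43.875) = 59.6 kips.
Tension rupture (net): A_n = (5.1875 − 1×0.875)×0.375 = 1.6172 in² (U = 1.0, A_e = A_n). φR_n = 0.75 × 65 × 1.6172 = 78.8 kips.
Block shear: shear path 1×[1.625+1×2.6875] = 1×4.3125 in, A_gv = 1.6172, A_nv = 1×(4.3125 − 1.5×0.875)×0.375 = 1.125 in²; tension to near edge: (1 − 0.5×0.875)×0.375 = 0.21094 in². R_n = min(0.6×65×1.125, 0.6×50×1.6172) + 1.0×65×0.21094 = min(43.875, 48.516) + 13.711 = 57.586 kips. φR_n = 0.75 × 57.586 = 43.2 kips.
Tension yield (gross): A_g = 5.1875×0.375 = 1.9453 in². φR_n = 0.90 × 50 × 1.9453 = 87.5 kips.
Governing: min(45.1, 59.6, 78.8, 43.2, 87.5) = 43.2 kips → block shear.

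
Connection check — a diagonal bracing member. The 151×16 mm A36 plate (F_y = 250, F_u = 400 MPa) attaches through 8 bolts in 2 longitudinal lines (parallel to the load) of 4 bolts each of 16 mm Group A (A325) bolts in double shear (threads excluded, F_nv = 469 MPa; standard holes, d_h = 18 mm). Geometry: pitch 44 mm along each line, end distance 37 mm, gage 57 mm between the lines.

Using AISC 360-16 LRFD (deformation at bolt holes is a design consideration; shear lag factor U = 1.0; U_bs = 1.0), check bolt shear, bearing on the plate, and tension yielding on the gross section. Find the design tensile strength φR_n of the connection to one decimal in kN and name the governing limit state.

543.6 kN (gross-section yield governs)

Bolt shear: A_b = π(16)²/4 = 201.06 mm². φR_n = 0.75 × 469 × 201.06 × 8 × 2 = 1131.6 kN.
Bearing (16 mm plate, F_u = 400 MPa): end bolts L_c = 37 − 18/2 = 28, R_n = min(1.2×28×16×400, 2.4×16×16×400) = 215.04 kN/bolt; interior L_c = 44 − 18 = 26, R_n = 199.68 kN/bolt. φR_n = 0.75 × (2×215.04 + 6×199.68) = 1221.1 kN.
Tension yield (gross): A_g = 151×16 = 2416 mm². φR_n = 0.90 × 250 × 2416 = 543.6 kN.
Governing: min(1131.6, 1221.1, 543.6) = 543.6 kN → gross-section yield.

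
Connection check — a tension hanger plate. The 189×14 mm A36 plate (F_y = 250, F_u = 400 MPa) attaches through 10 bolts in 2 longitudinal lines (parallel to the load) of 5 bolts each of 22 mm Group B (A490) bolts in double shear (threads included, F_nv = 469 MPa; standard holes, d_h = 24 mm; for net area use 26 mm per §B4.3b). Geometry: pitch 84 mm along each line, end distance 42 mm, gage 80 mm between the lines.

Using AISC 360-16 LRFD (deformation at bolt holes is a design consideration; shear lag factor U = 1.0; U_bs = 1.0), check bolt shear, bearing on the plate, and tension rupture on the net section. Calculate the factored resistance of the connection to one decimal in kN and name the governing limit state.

Bolt shear: A_b = π(22)²/4 = 380.13 mm². φR_n = 0.75 × 469 × 380.13 × 10 × 2 = 2674.2 kN.
Bearing (14 mm plate, F_u = 400 MPa): end bolts L_c = 42 − 24/2 = 30, R_n = min(1.2×30×14×400, 2.4×22×14×400) = 201.6 kN/bolt; interior L_c = 84 − 24 = 60, R_n = 295.68 kN/bolt. φR_n = 0.75 × (2×201.6 + 8×295.68) = 2076.5 kN.
Tension rupture (net): A_n = (189 − 2×26)×14 = 1918 mm² (U = 1.0, A_e = A_n). φR_n = 0.75 × 400 × 1918 = 575.4 kN.
Governing: min(2674.2, 2076.5, 575.4) = 575.4 kN → net-section rupture.

575.4 kN (net-section rupture governs)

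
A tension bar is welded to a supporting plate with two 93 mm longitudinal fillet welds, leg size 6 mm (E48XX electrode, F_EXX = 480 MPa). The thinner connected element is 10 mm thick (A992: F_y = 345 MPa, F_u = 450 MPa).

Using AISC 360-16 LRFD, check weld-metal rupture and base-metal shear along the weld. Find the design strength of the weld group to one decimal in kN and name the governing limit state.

170.4 kN (weld metal governs)

Weld metal: throat = 0.707×6 = 4.242 mm, L = 2×93 = 186 mm. φR_n = 0.75 × 0.6 × 480 × 4.242 × 186 = 170.4 kN.
Base metal shear (10 mm plate): yield φR_n = 1.0×0.6×345×10×186 = 385.0 kN; rupture φR_n = 0.75×0.6×450×10×186 = 376.7 kN; take 376.7 kN (rupture).
Governing: min(170.4, 376.7) = 170.4 kN → weld metal.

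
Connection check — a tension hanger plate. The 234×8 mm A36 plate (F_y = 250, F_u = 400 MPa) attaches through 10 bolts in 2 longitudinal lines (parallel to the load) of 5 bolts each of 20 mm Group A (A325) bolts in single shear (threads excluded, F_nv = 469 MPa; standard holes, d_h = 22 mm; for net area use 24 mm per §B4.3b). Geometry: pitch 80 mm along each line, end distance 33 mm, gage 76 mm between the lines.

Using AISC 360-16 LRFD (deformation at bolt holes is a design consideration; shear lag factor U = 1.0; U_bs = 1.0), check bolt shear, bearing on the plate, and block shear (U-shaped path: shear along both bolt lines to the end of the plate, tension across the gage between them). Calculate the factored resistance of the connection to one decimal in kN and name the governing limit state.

760.2 kN (block shear governs)

Bolt shear: A_b = π(20)²/4 = 314.16 mm². φR_n = 0.75 × 469 × 314.16 × 10 × 1 = 1105.1 kN.
Bearing (8 mm plate, F_u = 400 MPa): end bolts L_c = 33 − 22/2 = 22, R_n = min(1.2×22×8×400, 2.4×20×8×400) = 84.48 kN/bolt; interior L_c = 80 − 22 = 58, R_n = 153.6 kN/bolt. φR_n = 0.75 × (2×84.48 + 8×153.6) = 1048.3 kN.
Block shear: shear path 2×[33+4×80] = 2×353 mm, A_gv = 5648, A_nv = 2×(353 − 4.5×24)×8 = 3920 mm²; tension across gage: (76 − 1×24)×8 = 416 mm². R_n = min(0.6×400×3920, 0.6×250×5648) + 1.0×400×416 = min(940.8, 847.2) + 166.4 = 1013.6 kN. φR_n = 0.75 × 1013.6 = 760.2 kN.
Governing: min(1105.1, 1048.3, 760.2) = 760.2 kN → block shear.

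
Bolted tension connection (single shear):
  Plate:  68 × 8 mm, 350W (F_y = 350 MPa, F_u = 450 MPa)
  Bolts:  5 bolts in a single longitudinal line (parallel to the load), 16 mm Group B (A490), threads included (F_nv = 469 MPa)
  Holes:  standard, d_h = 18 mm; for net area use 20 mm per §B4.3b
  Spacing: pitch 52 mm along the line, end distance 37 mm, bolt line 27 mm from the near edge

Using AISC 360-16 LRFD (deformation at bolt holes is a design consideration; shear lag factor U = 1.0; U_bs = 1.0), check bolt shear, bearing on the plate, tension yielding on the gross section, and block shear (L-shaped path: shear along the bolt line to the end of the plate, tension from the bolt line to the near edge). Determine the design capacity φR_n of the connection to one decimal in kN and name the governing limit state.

171.4 kN (gross-section yield governs)

Bolt shear: A_b = π(16)²/4 = 201.06 mm². φR_n = 0.75 × 469 × 201.06 × 5 × 1 = 353.6 kN.
Bearing (8 mm plate, F_u = 450 MPa): end bolts L_c = 37 − 18/2 = 28, R_n = min(1.2×28×8×450, 2.4×16×8×450) = 120.96 kN/bolt; interior L_c = 52 − 18 = 34, R_n = 138.24 kN/bolt. φR_n = 0.75 × (1×120.96 + 4×138.24) = 505.4 kN.
Tension yield (gross): A_g = 68×8 = 544 mm². φR_n = 0.90 × 350 × 544 = 171.4 kN.
Block shear: shear path 1×[37+4×52] = 1×245 mm, A_gv = 1960, A_nv = 1×(245 − 4.5×20)×8 = 1240 mm²; tension to near edge: (27 − 0.5×20)×8 = 136 mm². R_n = min(0.6×450×1240, 0.6×350×1960) + 1.0×450×136 = min(334.8, 411.6) + 61.2 = 396 kN. φR_n = 0.75 × 396 = 297.0 kN.
Governing: min(353.6, 505.4, 171.4, 297.0) = 171.4 kN → gross-section yield.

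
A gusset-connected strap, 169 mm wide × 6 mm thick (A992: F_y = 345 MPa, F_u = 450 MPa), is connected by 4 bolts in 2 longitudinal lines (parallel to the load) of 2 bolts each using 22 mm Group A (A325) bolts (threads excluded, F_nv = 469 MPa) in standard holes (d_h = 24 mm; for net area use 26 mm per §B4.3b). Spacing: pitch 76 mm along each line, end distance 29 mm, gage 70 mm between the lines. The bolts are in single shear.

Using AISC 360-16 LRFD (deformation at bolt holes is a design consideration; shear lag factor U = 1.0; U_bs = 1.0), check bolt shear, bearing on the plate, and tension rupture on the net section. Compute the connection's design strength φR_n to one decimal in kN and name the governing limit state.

Bolt shear: A_b = π(22)²/4 = 380.13 mm². φR_n = 0.75 × 469 × 380.13 × 4 × 1 = 534.8 kN.
Bearing (6 mm plate, F_u = 450 MPa): end bolts L_c = 29 − 24/2 = 17, R_n = min(1.2×17×6×450, 2.4×22×6×450) = 55.08 kN/bolt; interior L_c = 76 − 24 = 52, R_n = 142.56 kN/bolt. φR_n = 0.75 × (2×55.08 + 2×142.56) = 296.5 kN.
Tension rupture (net): A_n = (169 − 2×26)×6 = 702 mm² (U = 1.0, A_e = A_n). φR_n = 0.75 × 450 × 702 = 236.9 kN.
Governing: min(534.8, 296.5, 236.9) = 236.9 kN → net-section rupture.

236.9 kN (net-section rupture governs)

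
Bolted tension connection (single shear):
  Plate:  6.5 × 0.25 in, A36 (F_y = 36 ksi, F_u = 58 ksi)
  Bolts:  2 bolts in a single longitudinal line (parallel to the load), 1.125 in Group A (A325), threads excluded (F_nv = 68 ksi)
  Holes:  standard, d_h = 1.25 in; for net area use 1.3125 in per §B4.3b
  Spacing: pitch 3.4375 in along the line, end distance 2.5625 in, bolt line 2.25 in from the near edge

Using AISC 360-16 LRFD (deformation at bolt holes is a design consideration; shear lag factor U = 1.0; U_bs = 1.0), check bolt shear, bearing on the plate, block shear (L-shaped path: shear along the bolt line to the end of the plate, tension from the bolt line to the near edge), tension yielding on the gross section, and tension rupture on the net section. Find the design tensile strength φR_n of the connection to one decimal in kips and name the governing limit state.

41.6 kips (block shear governs)

Bolt shear: A_b = π(1.125)²/4 = 0.99402 in². φR_n = 0.75 × 68 × 0.99402 × 2 × 1 = 101.4 kips.
Bearing (0.25 in plate, F_u = 58 ksi): end bolts L_c = 2.5625 − 1.25/2 = 1.9375, R_n = min(1.2×1.9375×0.25×58, 2.4×1.125×0.25×58) = 33.713 kips/bolt; interior L_c = 3.4375 − 1.25 = 2.1875, R_n = 38.063 kips/bolt. φR_n = 0.75 × (1×33.713 + 1×38.063) = 53.8 kips.
Block shear: shear path 1×[2.5625+1×3.4375] = 1×6 in, A_gv = 1.5, A_nv = 1×(6 − 1.5×1.3125)×0.25 = 1.0078 in²; tension to near edge: (2.25 − 0.5×1.3125)×0.25 = 0.39844 in². R_n = min(0.6×58×1.0078, 0.6×36×1.5) + 1.0×58×0.39844 = min(35.071, 32.4) + 23.11 = 55.51 kips. φR_n = 0.75 × 55.51 = 41.6 kips.
Tension yield (gross): A_g = 6.5×0.25 = 1.625 in². φR_n = 0.90 × 36 × 1.625 = 52.7 kips.
Tension rupture (net): A_n = (6.5 − 1×1.3125)×0.25 = 1.2969 in² (U = 1.0, A_e = A_n). φR_n = 0.75 × 58 × 1.2969 = 56.4 kips.
Governing: min(101.4, 53.8, 41.6, 52.7, 56.4) = 41.6 kips → block shear.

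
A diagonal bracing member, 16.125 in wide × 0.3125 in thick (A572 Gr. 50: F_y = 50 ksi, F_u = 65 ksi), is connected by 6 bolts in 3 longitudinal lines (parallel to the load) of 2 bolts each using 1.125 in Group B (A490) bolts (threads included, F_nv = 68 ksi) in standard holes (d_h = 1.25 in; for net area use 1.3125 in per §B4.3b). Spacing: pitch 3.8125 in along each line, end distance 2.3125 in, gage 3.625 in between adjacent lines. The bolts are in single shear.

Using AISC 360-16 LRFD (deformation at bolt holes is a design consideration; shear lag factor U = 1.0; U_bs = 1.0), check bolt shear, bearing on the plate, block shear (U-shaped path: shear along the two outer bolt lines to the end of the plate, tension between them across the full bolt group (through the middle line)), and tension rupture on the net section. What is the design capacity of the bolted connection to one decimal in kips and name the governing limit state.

146.4 kips (block shear governs)

Bolt shear: A_b = π(1.125)²/4 = 0.99402 in². φR_n = 0.75 × 68 × 0.99402 × 6 × 1 = 304.2 kips.
Bearing (0.3125 in plate, F_u = 65 ksi): end bolts L_c = 2.3125 − 1.25/2 = 1.6875, R_n = min(1.2×1.6875×0.3125×65, 2.4×1.125×0.3125×65) = 41.133 kips/bolt; interior L_c = 3.8125 − 1.25 = 2.5625, R_n = 54.844 kips/bolt. φR_n = 0.75 × (3×41.133 + 3×54.844) = 215.9 kips.
Block shear: shear path 2×[2.3125+1×3.8125] = 2×6.125 in, A_gv = 3.8281, A_nv = 2×(6.125 − 1.5×1.3125)×0.3125 = 2.5977 in²; tension across gage: (7.25 − 2×1.3125)×0.3125 = 1.4453 in². R_n = min(0.6×65×2.5977, 0.6×50×3.8281) + 1.0×65×1.4453 = min(101.31, 114.84) + 93.945 = 195.26 kips. φR_n = 0.75 × 195.26 = 146.4 kips.
Tension rupture (net): A_n = (16.125 − 3×1.3125)×0.3125 = 3.8086 in² (U = 1.0, A_e = A_n). φR_n = 0.75 × 65 × 3.8086 = 185.7 kips.
Governing: min(304.2, 215.9, 146.4, 185.7) = 146.4 kips → block shear.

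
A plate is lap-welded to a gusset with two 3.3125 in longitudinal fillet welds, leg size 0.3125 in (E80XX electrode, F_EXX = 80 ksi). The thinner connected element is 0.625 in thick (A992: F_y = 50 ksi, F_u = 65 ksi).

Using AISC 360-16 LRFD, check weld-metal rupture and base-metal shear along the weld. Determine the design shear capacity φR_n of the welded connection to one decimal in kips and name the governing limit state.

Weld metal: throat = 0.707×0.3125 = 0.22094 in, L = 2×3.3125 = 6.625 in. φR_n = 0.75 × 0.6 × 80 × 0.22094 × 6.625 = 52.7 kips.
Base metal shear (0.625 in plate): yield φR_n = 1.0×0.6×50×0.625×6.625 = 124.2 kips; rupture φR_n = 0.75×0.6×65×0.625×6.625 = 121.1 kips; take 121.1 kips (rupture).
Governing: min(52.7, 121.1) = 52.7 kips → weld metal.

52.7 kips (weld metal governs)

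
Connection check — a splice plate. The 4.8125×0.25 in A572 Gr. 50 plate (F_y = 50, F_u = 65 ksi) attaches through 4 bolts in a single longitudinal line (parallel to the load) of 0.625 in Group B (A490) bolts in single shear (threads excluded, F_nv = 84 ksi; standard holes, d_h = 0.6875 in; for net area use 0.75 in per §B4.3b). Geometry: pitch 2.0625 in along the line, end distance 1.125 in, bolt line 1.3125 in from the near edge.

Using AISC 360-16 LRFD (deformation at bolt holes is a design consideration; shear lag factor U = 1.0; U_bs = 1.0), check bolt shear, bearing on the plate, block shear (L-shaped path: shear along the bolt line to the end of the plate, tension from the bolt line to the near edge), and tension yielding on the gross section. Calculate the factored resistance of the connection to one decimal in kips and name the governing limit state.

45.7 kips (block shear governs)

Bolt shear: A_b = π(0.625)²/4 = 0.3068 in². φR_n = 0.75 × 84 × 0.3068 × 4 × 1 = 77.3 kips.
Bearing (0.25 in plate, F_u = 65 ksi): end bolts L_c = 1.125 − 0.6875/2 = 0.78125, R_n = min(1.2×0.78125×0.25×65, 2.4×0.625×0.25×65) = 15.234 kips/bolt; interior L_c = 2.0625 − 0.6875 = 1.375, R_n = 24.375 kips/bolt. φR_n = 0.75 × (1×15.234 + 3×24.375) = 66.3 kips.
Block shear: shear path 1×[1.125+3×2.0625] = 1×7.3125 in, A_gv = 1.8281, A_nv = 1×(7.3125 − 3.5×0.75)×0.25 = 1.1719 in²; tension to near edge: (1.3125 − 0.5×0.75)×0.25 = 0.23438 in². R_n = min(0.6×65×1.1719, 0.6×50×1.8281) + 1.0×65×0.23438 = min(45.704, 54.843) + 15.235 = 60.939 kips. φR_n = 0.75 × 60.939 = 45.7 kips.
Tension yield (gross): A_g = 4.8125×0.25 = 1.2031 in². φR_n = 0.90 × 50 × 1.2031 = 54.1 kips.
Governing: min(77.3, 66.3, 45.7, 54.1) = 45.7 kips → block shear.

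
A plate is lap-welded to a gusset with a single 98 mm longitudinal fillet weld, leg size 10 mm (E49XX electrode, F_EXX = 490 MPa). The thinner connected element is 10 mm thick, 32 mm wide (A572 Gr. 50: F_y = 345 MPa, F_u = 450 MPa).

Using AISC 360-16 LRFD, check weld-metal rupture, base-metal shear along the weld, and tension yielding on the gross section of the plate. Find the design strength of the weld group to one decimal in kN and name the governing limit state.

Weld metal: throat = 0.707×10 = 7.07 mm, L = 98 mm. φR_n = 0.75 × 0.6 × 490 × 7.07 × 98 = 152.8 kN.
Base metal shear (10 mm plate): yield φR_n = 1.0×0.6×345×10×98 = 202.9 kN; rupture φR_n = 0.75×0.6×450×10×98 = 198.5 kN; take 198.5 kN (rupture).
Tension yield (gross): A_g = 32×10 = 320 mm². φR_n = 0.90 × 345 × 320 = 99.4 kN.
Governing: min(152.8, 198.5, 99.4) = 99.4 kN → gross-section yield.

99.4 kN (gross-section yield governs)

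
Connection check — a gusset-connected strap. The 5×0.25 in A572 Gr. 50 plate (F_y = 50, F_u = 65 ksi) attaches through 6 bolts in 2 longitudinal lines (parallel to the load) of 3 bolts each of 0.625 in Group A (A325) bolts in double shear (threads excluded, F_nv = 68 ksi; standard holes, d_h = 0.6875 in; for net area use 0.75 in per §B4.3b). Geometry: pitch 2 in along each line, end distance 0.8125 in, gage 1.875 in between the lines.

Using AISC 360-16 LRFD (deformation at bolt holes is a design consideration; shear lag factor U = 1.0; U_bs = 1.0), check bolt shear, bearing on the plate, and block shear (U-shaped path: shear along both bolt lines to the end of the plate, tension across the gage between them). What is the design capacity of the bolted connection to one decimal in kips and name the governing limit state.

Bolt shear: A_b = π(0.625)²/4 = 0.3068 in². φR_n = 0.75 × 68 × 0.3068 × 6 × 2 = 187.8 kips.
Bearing (0.25 in plate, F_u = 65 ksi): end bolts L_c = 0.8125 − 0.6875/2 = 0.46875, R_n = min(1.2×0.46875×0.25×65, 2.4×0.625×0.25×65) = 9.1406 kips/bolt; interior L_c = 2 − 0.6875 = 1.3125, R_n = 24.375 kips/bolt. φR_n = 0.75 × (2×9.1406 + 4×24.375) = 86.8 kips.
Block shear: shear path 2×[0.8125+2×2] = 2×4.8125 in, A_gv = 2.4063, A_nv = 2×(4.8125 − 2.5×0.75)×0.25 = 1.4688 in²; tension across gage: (1.875 − 1×0.75)×0.25 = 0.28125 in². R_n = min(0.6×65×1.4688, 0.6×50×2.4063) + 1.0×65×0.28125 = min(57.283, 72.189) + 18.281 = 75.564 kips. φR_n = 0.75 × 75.564 = 56.7 kips.
Governing: min(187.8, 86.8, 56.7) = 56.7 kips → block shear.

56.7 kips (block shear governs)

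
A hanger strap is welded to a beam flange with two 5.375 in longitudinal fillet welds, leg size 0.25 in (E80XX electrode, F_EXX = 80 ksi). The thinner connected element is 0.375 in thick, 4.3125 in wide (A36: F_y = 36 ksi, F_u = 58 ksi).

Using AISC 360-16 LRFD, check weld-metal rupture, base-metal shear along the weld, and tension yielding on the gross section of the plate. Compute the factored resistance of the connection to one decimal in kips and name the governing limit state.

Weld metal: throat = 0.707×0.25 = 0.17675 in, L = 2×5.375 = 10.75 in. φR_n = 0.75 × 0.6 × 80 × 0.17675 × 10.75 = 68.4 kips.
Base metal shear (0.375 in plate): yield φR_n = 1.0×0.6×36×0.375×10.75 = 87.1 kips; rupture φR_n = 0.75×0.6×58×0.375×10.75 = 105.2 kips; take 87.1 kips (yield).
Tension yield (gross): A_g = 4.3125×0.375 = 1.6172 in². φR_n = 0.90 × 36 × 1.6172 = 52.4 kips.
Governing: min(68.4, 87.1, 52.4) = 52.4 kips → gross-section yield.

52.4 kips (gross-section yield governs)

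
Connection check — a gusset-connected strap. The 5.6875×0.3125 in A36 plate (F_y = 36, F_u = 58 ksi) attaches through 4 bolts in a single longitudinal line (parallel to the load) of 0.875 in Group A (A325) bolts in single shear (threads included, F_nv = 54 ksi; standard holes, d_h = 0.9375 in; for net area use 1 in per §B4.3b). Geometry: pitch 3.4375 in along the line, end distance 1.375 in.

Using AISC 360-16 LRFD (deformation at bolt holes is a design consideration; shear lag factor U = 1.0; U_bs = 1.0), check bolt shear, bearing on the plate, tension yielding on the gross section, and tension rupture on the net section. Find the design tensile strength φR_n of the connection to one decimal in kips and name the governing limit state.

Bolt shear: A_b = π(0.875)²/4 = 0.60132 in². φR_n = 0.75 × 54 × 0.60132 × 4 × 1 = 97.4 kips.
Bearing (0.3125 in plate, F_u = 58 ksi): end bolts L_c = 1.375 − 0.9375/2 = 0.90625, R_n = min(1.2×0.90625×0.3125×58, 2.4×0.875×0.3125×58) = 19.711 kips/bolt; interior L_c = 3.4375 − 0.9375 = 2.5, R_n = 38.063 kips/bolt. φR_n = 0.75 × (1×19.711 + 3×38.063) = 100.4 kips.
Tension yield (gross): A_g = 5.6875×0.3125 = 1.7773 in². φR_n = 0.90 × 36 × 1.7773 = 57.6 kips.
Tension rupture (net): A_n = (5.6875 − 1×1)×0.3125 = 1.4648 in² (U = 1.0, A_e = A_n). φR_n = 0.75 × 58 × 1.4648 = 63.7 kips.
Governing: min(97.4, 100.4, 57.6, 63.7) = 57.6 kips → gross-section yield.

57.6 kips (gross-section yield governs)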